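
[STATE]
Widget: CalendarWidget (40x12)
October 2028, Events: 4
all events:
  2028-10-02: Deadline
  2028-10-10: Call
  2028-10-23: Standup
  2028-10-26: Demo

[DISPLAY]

              October 2028              
Mo Tu We Th Fr Sa Su                    
                   1                    
 2*  3  4  5  6  7  8                   
 9 10* 11 12 13 14 15                   
16 17 18 19 20 21 22                    
23* 24 25 26* 27 28 29                  
30 31                                   
                                        
                                        
                                        
                                        


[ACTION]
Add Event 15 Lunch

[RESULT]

              October 2028              
Mo Tu We Th Fr Sa Su                    
                   1                    
 2*  3  4  5  6  7  8                   
 9 10* 11 12 13 14 15*                  
16 17 18 19 20 21 22                    
23* 24 25 26* 27 28 29                  
30 31                                   
                                        
                                        
                                        
                                        


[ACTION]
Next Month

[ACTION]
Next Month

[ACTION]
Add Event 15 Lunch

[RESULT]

             December 2028              
Mo Tu We Th Fr Sa Su                    
             1  2  3                    
 4  5  6  7  8  9 10                    
11 12 13 14 15* 16 17                   
18 19 20 21 22 23 24                    
25 26 27 28 29 30 31                    
                                        
                                        
                                        
                                        
                                        


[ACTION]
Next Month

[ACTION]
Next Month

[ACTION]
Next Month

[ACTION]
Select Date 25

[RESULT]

               March 2029               
Mo Tu We Th Fr Sa Su                    
          1  2  3  4                    
 5  6  7  8  9 10 11                    
12 13 14 15 16 17 18                    
19 20 21 22 23 24 [25]                  
26 27 28 29 30 31                       
                                        
                                        
                                        
                                        
                                        


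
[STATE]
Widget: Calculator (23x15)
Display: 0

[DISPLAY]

                      0
┌───┬───┬───┬───┐      
│ 7 │ 8 │ 9 │ ÷ │      
├───┼───┼───┼───┤      
│ 4 │ 5 │ 6 │ × │      
├───┼───┼───┼───┤      
│ 1 │ 2 │ 3 │ - │      
├───┼───┼───┼───┤      
│ 0 │ . │ = │ + │      
├───┼───┼───┼───┤      
│ C │ MC│ MR│ M+│      
└───┴───┴───┴───┘      
                       
                       
                       


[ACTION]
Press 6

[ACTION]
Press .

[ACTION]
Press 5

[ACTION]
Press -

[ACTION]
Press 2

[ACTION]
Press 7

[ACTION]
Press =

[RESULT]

                  -20.5
┌───┬───┬───┬───┐      
│ 7 │ 8 │ 9 │ ÷ │      
├───┼───┼───┼───┤      
│ 4 │ 5 │ 6 │ × │      
├───┼───┼───┼───┤      
│ 1 │ 2 │ 3 │ - │      
├───┼───┼───┼───┤      
│ 0 │ . │ = │ + │      
├───┼───┼───┼───┤      
│ C │ MC│ MR│ M+│      
└───┴───┴───┴───┘      
                       
                       
                       


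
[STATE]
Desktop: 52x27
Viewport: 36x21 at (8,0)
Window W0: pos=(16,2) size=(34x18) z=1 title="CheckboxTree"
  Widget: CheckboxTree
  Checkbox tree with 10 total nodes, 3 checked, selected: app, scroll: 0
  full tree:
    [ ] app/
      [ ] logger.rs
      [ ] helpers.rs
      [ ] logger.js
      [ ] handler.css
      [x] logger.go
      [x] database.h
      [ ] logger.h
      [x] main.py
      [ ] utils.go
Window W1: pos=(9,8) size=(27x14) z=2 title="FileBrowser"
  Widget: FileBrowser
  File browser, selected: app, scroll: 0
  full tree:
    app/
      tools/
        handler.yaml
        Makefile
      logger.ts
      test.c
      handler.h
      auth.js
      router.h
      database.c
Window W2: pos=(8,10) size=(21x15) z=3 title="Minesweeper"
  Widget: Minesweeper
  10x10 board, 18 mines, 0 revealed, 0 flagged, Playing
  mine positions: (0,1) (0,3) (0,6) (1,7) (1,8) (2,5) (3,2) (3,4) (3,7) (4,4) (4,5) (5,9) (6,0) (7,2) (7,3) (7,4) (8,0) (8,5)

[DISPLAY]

                                    
                                    
        ┏━━━━━━━━━━━━━━━━━━━━━━━━━━━
        ┃ CheckboxTree              
        ┠───────────────────────────
        ┃>[-] app/                  
        ┃   [ ] logger.rs           
        ┃   [ ] helpers.rs          
 ┏━━━━━━━━━━━━━━━━━━━━━━━━━┓        
 ┃ FileBrowser             ┃        
┏━━━━━━━━━━━━━━━━━━━┓──────┨        
┃ Minesweeper       ┃      ┃        
┠───────────────────┨      ┃        
┃■■■■■■■■■■         ┃      ┃        
┃■■■■■■■■■■         ┃      ┃        
┃■■■■■■■■■■         ┃      ┃        
┃■■■■■■■■■■         ┃      ┃        
┃■■■■■■■■■■         ┃      ┃        
┃■■■■■■■■■■         ┃      ┃        
┃■■■■■■■■■■         ┃      ┃━━━━━━━━
┃■■■■■■■■■■         ┃      ┃        


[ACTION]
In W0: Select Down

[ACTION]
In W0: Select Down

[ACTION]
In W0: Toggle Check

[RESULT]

                                    
                                    
        ┏━━━━━━━━━━━━━━━━━━━━━━━━━━━
        ┃ CheckboxTree              
        ┠───────────────────────────
        ┃ [-] app/                  
        ┃   [ ] logger.rs           
        ┃>  [x] helpers.rs          
 ┏━━━━━━━━━━━━━━━━━━━━━━━━━┓        
 ┃ FileBrowser             ┃        
┏━━━━━━━━━━━━━━━━━━━┓──────┨        
┃ Minesweeper       ┃      ┃        
┠───────────────────┨      ┃        
┃■■■■■■■■■■         ┃      ┃        
┃■■■■■■■■■■         ┃      ┃        
┃■■■■■■■■■■         ┃      ┃        
┃■■■■■■■■■■         ┃      ┃        
┃■■■■■■■■■■         ┃      ┃        
┃■■■■■■■■■■         ┃      ┃        
┃■■■■■■■■■■         ┃      ┃━━━━━━━━
┃■■■■■■■■■■         ┃      ┃        


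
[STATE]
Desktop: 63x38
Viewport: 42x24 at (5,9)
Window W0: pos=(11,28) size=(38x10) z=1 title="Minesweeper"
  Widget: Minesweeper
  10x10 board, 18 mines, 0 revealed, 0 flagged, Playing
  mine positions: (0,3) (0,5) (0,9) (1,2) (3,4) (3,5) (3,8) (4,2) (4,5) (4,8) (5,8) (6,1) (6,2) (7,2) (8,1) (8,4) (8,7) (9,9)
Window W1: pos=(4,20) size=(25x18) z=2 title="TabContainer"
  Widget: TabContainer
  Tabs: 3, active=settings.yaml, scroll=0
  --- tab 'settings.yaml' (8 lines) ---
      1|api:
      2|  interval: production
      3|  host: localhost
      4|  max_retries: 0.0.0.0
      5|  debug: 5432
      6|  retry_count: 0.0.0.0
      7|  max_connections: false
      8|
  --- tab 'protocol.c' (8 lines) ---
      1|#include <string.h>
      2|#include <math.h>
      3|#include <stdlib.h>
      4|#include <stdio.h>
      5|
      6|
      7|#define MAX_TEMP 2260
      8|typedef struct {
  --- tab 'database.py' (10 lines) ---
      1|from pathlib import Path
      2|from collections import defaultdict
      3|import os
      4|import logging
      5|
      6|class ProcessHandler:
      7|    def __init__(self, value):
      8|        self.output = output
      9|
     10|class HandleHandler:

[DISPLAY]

                                          
                                          
                                          
                                          
                                          
                                          
                                          
                                          
                                          
                                          
                                          
━━━━━━━━━━━━━━━━━━━━━━━┓                  
 TabContainer          ┃                  
───────────────────────┨                  
[settings.yaml]│ protoc┃                  
───────────────────────┃                  
api:                   ┃                  
  interval: production ┃                  
  host: localhost      ┃                  
  max_retries: 0.0.0.0 ┃━━━━━━━━━━━━━━━━━━
  debug: 5432          ┃                  
  retry_count: 0.0.0.0 ┃──────────────────
  max_connections: fals┃                  
                       ┃                  


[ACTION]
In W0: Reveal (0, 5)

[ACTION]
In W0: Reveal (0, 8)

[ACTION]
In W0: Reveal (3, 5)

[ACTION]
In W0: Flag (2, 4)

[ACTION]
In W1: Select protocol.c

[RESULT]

                                          
                                          
                                          
                                          
                                          
                                          
                                          
                                          
                                          
                                          
                                          
━━━━━━━━━━━━━━━━━━━━━━━┓                  
 TabContainer          ┃                  
───────────────────────┨                  
 settings.yaml │[protoc┃                  
───────────────────────┃                  
#include <string.h>    ┃                  
#include <math.h>      ┃                  
#include <stdlib.h>    ┃                  
#include <stdio.h>     ┃━━━━━━━━━━━━━━━━━━
                       ┃                  
                       ┃──────────────────
#define MAX_TEMP 2260  ┃                  
typedef struct {       ┃                  


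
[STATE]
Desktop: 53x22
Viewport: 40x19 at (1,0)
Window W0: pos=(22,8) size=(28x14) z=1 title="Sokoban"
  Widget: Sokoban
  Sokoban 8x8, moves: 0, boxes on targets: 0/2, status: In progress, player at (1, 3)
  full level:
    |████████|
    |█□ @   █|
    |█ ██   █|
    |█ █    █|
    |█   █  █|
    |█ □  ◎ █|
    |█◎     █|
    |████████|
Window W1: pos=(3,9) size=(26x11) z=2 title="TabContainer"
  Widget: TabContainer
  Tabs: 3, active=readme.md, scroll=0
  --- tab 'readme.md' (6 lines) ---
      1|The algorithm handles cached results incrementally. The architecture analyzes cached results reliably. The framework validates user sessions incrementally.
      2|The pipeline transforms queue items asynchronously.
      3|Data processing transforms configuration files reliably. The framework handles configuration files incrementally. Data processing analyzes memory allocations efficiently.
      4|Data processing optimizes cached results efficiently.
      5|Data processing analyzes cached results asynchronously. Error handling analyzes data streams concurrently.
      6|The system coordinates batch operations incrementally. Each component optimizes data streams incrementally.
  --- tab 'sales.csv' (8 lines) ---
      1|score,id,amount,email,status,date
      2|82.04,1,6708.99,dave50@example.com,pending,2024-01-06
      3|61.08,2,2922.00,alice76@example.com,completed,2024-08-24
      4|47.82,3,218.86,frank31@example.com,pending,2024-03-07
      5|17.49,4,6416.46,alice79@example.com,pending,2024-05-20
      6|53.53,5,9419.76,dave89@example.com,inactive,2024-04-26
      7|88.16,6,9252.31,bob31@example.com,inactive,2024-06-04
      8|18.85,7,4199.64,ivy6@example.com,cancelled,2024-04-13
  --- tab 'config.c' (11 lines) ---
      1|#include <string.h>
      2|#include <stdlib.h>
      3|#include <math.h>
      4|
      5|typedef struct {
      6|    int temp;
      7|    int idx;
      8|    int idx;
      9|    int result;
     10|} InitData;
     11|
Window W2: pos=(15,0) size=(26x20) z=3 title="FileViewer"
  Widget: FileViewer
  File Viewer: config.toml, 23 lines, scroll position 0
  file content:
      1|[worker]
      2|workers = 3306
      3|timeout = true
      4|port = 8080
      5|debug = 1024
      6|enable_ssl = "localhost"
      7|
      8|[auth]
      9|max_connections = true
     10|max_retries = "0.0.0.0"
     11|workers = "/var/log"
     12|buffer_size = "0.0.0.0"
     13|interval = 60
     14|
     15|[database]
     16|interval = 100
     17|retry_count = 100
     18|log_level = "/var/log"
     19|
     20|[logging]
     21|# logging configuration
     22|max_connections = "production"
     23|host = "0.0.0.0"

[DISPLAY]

              ┏━━━━━━━━━━━━━━━━━━━━━━━━┓
              ┃ FileViewer             ┃
              ┠────────────────────────┨
              ┃[worker]               ▲┃
              ┃workers = 3306         █┃
              ┃timeout = true         ░┃
              ┃port = 8080            ░┃
              ┃debug = 1024           ░┃
              ┃enable_ssl = "localhost░┃
  ┏━━━━━━━━━━━┃                       ░┃
  ┃ TabContain┃[auth]                 ░┃
  ┠───────────┃max_connections = true ░┃
  ┃[readme.md]┃max_retries = "0.0.0.0"░┃
  ┃───────────┃workers = "/var/log"   ░┃
  ┃The algorit┃buffer_size = "0.0.0.0"░┃
  ┃The pipelin┃interval = 60          ░┃
  ┃Data proces┃                       ░┃
  ┃Data proces┃[database]             ░┃
  ┃Data proces┃interval = 100         ▼┃


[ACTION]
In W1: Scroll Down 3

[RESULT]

              ┏━━━━━━━━━━━━━━━━━━━━━━━━┓
              ┃ FileViewer             ┃
              ┠────────────────────────┨
              ┃[worker]               ▲┃
              ┃workers = 3306         █┃
              ┃timeout = true         ░┃
              ┃port = 8080            ░┃
              ┃debug = 1024           ░┃
              ┃enable_ssl = "localhost░┃
  ┏━━━━━━━━━━━┃                       ░┃
  ┃ TabContain┃[auth]                 ░┃
  ┠───────────┃max_connections = true ░┃
  ┃[readme.md]┃max_retries = "0.0.0.0"░┃
  ┃───────────┃workers = "/var/log"   ░┃
  ┃Data proces┃buffer_size = "0.0.0.0"░┃
  ┃Data proces┃interval = 60          ░┃
  ┃The system ┃                       ░┃
  ┃           ┃[database]             ░┃
  ┃           ┃interval = 100         ▼┃


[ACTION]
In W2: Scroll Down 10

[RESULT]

              ┏━━━━━━━━━━━━━━━━━━━━━━━━┓
              ┃ FileViewer             ┃
              ┠────────────────────────┨
              ┃[auth]                 ▲┃
              ┃max_connections = true ░┃
              ┃max_retries = "0.0.0.0"░┃
              ┃workers = "/var/log"   ░┃
              ┃buffer_size = "0.0.0.0"░┃
              ┃interval = 60          ░┃
  ┏━━━━━━━━━━━┃                       ░┃
  ┃ TabContain┃[database]             ░┃
  ┠───────────┃interval = 100         ░┃
  ┃[readme.md]┃retry_count = 100      ░┃
  ┃───────────┃log_level = "/var/log" ░┃
  ┃Data proces┃                       ░┃
  ┃Data proces┃[logging]              ░┃
  ┃The system ┃# logging configuration░┃
  ┃           ┃max_connections = "prod█┃
  ┃           ┃host = "0.0.0.0"       ▼┃


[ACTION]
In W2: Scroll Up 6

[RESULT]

              ┏━━━━━━━━━━━━━━━━━━━━━━━━┓
              ┃ FileViewer             ┃
              ┠────────────────────────┨
              ┃workers = 3306         ▲┃
              ┃timeout = true         ░┃
              ┃port = 8080            ░┃
              ┃debug = 1024           █┃
              ┃enable_ssl = "localhost░┃
              ┃                       ░┃
  ┏━━━━━━━━━━━┃[auth]                 ░┃
  ┃ TabContain┃max_connections = true ░┃
  ┠───────────┃max_retries = "0.0.0.0"░┃
  ┃[readme.md]┃workers = "/var/log"   ░┃
  ┃───────────┃buffer_size = "0.0.0.0"░┃
  ┃Data proces┃interval = 60          ░┃
  ┃Data proces┃                       ░┃
  ┃The system ┃[database]             ░┃
  ┃           ┃interval = 100         ░┃
  ┃           ┃retry_count = 100      ▼┃


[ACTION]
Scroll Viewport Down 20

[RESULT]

              ┃workers = 3306         ▲┃
              ┃timeout = true         ░┃
              ┃port = 8080            ░┃
              ┃debug = 1024           █┃
              ┃enable_ssl = "localhost░┃
              ┃                       ░┃
  ┏━━━━━━━━━━━┃[auth]                 ░┃
  ┃ TabContain┃max_connections = true ░┃
  ┠───────────┃max_retries = "0.0.0.0"░┃
  ┃[readme.md]┃workers = "/var/log"   ░┃
  ┃───────────┃buffer_size = "0.0.0.0"░┃
  ┃Data proces┃interval = 60          ░┃
  ┃Data proces┃                       ░┃
  ┃The system ┃[database]             ░┃
  ┃           ┃interval = 100         ░┃
  ┃           ┃retry_count = 100      ▼┃
  ┗━━━━━━━━━━━┗━━━━━━━━━━━━━━━━━━━━━━━━┛
                     ┃                  
                     ┗━━━━━━━━━━━━━━━━━━


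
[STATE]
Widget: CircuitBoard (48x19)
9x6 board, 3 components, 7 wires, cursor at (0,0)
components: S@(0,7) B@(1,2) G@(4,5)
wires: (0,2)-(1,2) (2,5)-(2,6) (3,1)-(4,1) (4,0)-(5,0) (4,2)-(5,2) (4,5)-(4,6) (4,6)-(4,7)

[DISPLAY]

   0 1 2 3 4 5 6 7 8                            
0  [.]      ·                   S               
            │                                   
1           B                                   
                                                
2                       · ─ ·                   
                                                
3       ·                                       
        │                                       
4   ·   ·   ·           G ─ · ─ ·               
    │       │                                   
5   ·       ·                                   
Cursor: (0,0)                                   
                                                
                                                
                                                
                                                
                                                
                                                


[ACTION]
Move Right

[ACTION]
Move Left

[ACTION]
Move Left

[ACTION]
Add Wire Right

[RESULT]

   0 1 2 3 4 5 6 7 8                            
0  [.]─ ·   ·                   S               
            │                                   
1           B                                   
                                                
2                       · ─ ·                   
                                                
3       ·                                       
        │                                       
4   ·   ·   ·           G ─ · ─ ·               
    │       │                                   
5   ·       ·                                   
Cursor: (0,0)                                   
                                                
                                                
                                                
                                                
                                                
                                                


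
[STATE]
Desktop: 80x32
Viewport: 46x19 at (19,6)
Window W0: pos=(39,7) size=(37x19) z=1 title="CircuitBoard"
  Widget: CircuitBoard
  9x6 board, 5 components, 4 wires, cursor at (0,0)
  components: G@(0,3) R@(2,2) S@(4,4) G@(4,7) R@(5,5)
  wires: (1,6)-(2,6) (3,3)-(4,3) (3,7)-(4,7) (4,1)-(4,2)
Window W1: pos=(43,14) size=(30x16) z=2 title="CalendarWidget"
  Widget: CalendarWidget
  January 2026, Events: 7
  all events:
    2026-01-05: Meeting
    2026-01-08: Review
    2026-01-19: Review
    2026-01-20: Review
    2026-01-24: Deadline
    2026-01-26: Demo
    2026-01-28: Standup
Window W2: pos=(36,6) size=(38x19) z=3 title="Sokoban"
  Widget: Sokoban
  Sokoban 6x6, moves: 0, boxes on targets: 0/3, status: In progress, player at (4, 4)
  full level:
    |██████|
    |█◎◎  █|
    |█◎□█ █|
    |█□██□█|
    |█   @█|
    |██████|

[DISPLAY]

                 ┏━━━━━━━━━━━━━━━━━━━━━━━━━━━━
                 ┃ Sokoban                    
                 ┠────────────────────────────
                 ┃██████                      
                 ┃█◎◎  █                      
                 ┃█◎□█ █                      
                 ┃█□██□█                      
                 ┃█   @█                      
                 ┃██████                      
                 ┃Moves: 0  0/3               
                 ┃                            
                 ┃                            
                 ┃                            
                 ┃                            
                 ┃                            
                 ┃                            
                 ┃                            
                 ┃                            
                 ┗━━━━━━━━━━━━━━━━━━━━━━━━━━━━


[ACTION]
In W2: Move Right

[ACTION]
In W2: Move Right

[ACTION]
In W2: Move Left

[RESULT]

                 ┏━━━━━━━━━━━━━━━━━━━━━━━━━━━━
                 ┃ Sokoban                    
                 ┠────────────────────────────
                 ┃██████                      
                 ┃█◎◎  █                      
                 ┃█◎□█ █                      
                 ┃█□██□█                      
                 ┃█  @ █                      
                 ┃██████                      
                 ┃Moves: 1  0/3               
                 ┃                            
                 ┃                            
                 ┃                            
                 ┃                            
                 ┃                            
                 ┃                            
                 ┃                            
                 ┃                            
                 ┗━━━━━━━━━━━━━━━━━━━━━━━━━━━━


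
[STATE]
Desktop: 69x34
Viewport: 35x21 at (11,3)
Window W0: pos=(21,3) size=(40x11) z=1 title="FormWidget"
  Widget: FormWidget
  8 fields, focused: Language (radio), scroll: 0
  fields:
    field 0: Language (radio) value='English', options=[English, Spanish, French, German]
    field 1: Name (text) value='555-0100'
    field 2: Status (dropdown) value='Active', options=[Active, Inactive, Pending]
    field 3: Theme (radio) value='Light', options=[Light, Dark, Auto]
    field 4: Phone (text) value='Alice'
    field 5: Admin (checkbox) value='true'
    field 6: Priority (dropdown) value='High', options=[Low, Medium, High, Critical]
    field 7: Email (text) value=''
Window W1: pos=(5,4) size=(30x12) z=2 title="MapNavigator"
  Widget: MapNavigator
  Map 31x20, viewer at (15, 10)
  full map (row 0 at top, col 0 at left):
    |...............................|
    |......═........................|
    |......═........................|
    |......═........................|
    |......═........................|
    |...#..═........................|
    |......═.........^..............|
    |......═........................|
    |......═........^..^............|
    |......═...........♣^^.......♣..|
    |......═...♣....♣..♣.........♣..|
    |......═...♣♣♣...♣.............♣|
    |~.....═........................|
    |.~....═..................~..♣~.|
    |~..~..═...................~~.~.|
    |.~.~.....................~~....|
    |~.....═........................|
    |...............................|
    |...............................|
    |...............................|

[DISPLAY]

          ┏━━━━━━━━━━━━━━━━━━━━━━━━
━━━━━━━━━━━━━━━━━━━━━━━┓           
avigator               ┃───────────
───────────────────────┨ (●) Englis
═.........^............┃ [555-0100 
═......................┃ [Active   
═........^..^..........┃ (●) Light 
═...........♣^^.......♣┃ [Alice    
═...♣....@..♣.........♣┃ [x]       
═...♣♣♣...♣............┃ [High     
═......................┃━━━━━━━━━━━
═..................~..♣┃           
━━━━━━━━━━━━━━━━━━━━━━━┛           
                                   
                                   
                                   
                                   
                                   
                                   
                                   
                                   


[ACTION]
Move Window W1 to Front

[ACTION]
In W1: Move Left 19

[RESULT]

          ┏━━━━━━━━━━━━━━━━━━━━━━━━
━━━━━━━━━━━━━━━━━━━━━━━┓           
avigator               ┃───────────
───────────────────────┨ (●) Englis
         ......═.......┃ [555-0100 
         ......═.......┃ [Active   
         ......═.......┃ (●) Light 
         ......═.......┃ [Alice    
         @.....═...♣...┃ [x]       
         ......═...♣♣♣.┃ [High     
         ~.....═.......┃━━━━━━━━━━━
         .~....═.......┃           
━━━━━━━━━━━━━━━━━━━━━━━┛           
                                   
                                   
                                   
                                   
                                   
                                   
                                   
                                   


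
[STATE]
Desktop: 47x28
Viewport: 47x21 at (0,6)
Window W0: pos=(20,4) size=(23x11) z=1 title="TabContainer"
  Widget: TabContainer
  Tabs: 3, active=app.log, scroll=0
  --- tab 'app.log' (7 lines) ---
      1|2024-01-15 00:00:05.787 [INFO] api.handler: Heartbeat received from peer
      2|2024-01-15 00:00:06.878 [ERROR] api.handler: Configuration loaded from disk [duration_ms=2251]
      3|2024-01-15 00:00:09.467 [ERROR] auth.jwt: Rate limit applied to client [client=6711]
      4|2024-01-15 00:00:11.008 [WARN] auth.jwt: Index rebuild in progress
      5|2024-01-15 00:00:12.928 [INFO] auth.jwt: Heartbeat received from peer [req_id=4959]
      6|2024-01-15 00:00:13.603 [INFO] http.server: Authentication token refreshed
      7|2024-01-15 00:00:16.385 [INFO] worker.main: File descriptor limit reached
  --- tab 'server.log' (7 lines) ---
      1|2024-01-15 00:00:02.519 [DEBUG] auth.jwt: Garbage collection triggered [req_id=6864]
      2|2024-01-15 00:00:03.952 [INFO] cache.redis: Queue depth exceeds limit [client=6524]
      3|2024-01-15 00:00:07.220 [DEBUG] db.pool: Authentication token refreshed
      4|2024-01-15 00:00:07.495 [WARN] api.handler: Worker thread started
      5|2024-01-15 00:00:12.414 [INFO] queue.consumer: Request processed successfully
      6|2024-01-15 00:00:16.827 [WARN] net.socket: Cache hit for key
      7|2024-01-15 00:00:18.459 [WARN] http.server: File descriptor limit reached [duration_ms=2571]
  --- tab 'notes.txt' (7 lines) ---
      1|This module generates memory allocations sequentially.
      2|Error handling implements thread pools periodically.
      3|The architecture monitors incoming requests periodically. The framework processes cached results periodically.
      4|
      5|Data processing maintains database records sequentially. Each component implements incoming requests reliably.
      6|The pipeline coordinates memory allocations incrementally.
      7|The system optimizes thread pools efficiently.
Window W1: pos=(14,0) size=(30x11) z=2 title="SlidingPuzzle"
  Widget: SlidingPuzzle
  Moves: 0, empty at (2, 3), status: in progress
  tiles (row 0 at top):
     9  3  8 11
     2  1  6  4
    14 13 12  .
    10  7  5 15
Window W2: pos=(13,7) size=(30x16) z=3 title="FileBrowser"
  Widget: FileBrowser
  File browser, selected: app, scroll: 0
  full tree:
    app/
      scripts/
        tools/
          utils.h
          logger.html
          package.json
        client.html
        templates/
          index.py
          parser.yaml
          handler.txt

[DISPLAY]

              ┃│  2 │  1 │  6 │  4 │       ┃   
             ┏━━━━━━━━━━━━━━━━━━━━━━━━━━━━┓┃   
             ┃ FileBrowser                ┃┃   
             ┠────────────────────────────┨┃   
             ┃> [-] app/                  ┃┛   
             ┃    [+] scripts/            ┃    
             ┃                            ┃    
             ┃                            ┃    
             ┃                            ┃    
             ┃                            ┃    
             ┃                            ┃    
             ┃                            ┃    
             ┃                            ┃    
             ┃                            ┃    
             ┃                            ┃    
             ┃                            ┃    
             ┗━━━━━━━━━━━━━━━━━━━━━━━━━━━━┛    
                                               
                                               
                                               
                                               


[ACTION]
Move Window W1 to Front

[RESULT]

              ┃│  2 │  1 │  6 │  4 │       ┃   
             ┏┃├────┼────┼────┼────┤       ┃   
             ┃┃│ 14 │ 13 │ 12 │    │       ┃   
             ┠┃├────┼────┼────┼────┤       ┃   
             ┃┗━━━━━━━━━━━━━━━━━━━━━━━━━━━━┛   
             ┃    [+] scripts/            ┃    
             ┃                            ┃    
             ┃                            ┃    
             ┃                            ┃    
             ┃                            ┃    
             ┃                            ┃    
             ┃                            ┃    
             ┃                            ┃    
             ┃                            ┃    
             ┃                            ┃    
             ┃                            ┃    
             ┗━━━━━━━━━━━━━━━━━━━━━━━━━━━━┛    
                                               
                                               
                                               
                                               


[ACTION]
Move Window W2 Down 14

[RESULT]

              ┃│  2 │  1 │  6 │  4 │       ┃   
              ┃├────┼────┼────┼────┤       ┃   
              ┃│ 14 │ 13 │ 12 │    │       ┃   
              ┃├────┼────┼────┼────┤       ┃   
              ┗━━━━━━━━━━━━━━━━━━━━━━━━━━━━┛   
                    ┃2024-01-15 00:00:09.4┃    
             ┏━━━━━━━━━━━━━━━━━━━━━━━━━━━━┓    
             ┃ FileBrowser                ┃    
             ┠────────────────────────────┨    
             ┃> [-] app/                  ┃    
             ┃    [+] scripts/            ┃    
             ┃                            ┃    
             ┃                            ┃    
             ┃                            ┃    
             ┃                            ┃    
             ┃                            ┃    
             ┃                            ┃    
             ┃                            ┃    
             ┃                            ┃    
             ┃                            ┃    
             ┃                            ┃    


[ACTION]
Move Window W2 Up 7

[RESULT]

             ┃┃│  2 │  1 │  6 │  4 │       ┃   
             ┠┃├────┼────┼────┼────┤       ┃   
             ┃┃│ 14 │ 13 │ 12 │    │       ┃   
             ┃┃├────┼────┼────┼────┤       ┃   
             ┃┗━━━━━━━━━━━━━━━━━━━━━━━━━━━━┛   
             ┃                            ┃    
             ┃                            ┃    
             ┃                            ┃    
             ┃                            ┃    
             ┃                            ┃    
             ┃                            ┃    
             ┃                            ┃    
             ┃                            ┃    
             ┃                            ┃    
             ┗━━━━━━━━━━━━━━━━━━━━━━━━━━━━┛    
                                               
                                               
                                               
                                               
                                               
                                               


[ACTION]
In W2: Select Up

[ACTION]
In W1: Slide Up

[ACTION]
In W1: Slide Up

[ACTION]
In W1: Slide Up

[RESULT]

             ┃┃│  2 │  1 │  6 │  4 │       ┃   
             ┠┃├────┼────┼────┼────┤       ┃   
             ┃┃│ 14 │ 13 │ 12 │ 15 │       ┃   
             ┃┃├────┼────┼────┼────┤       ┃   
             ┃┗━━━━━━━━━━━━━━━━━━━━━━━━━━━━┛   
             ┃                            ┃    
             ┃                            ┃    
             ┃                            ┃    
             ┃                            ┃    
             ┃                            ┃    
             ┃                            ┃    
             ┃                            ┃    
             ┃                            ┃    
             ┃                            ┃    
             ┗━━━━━━━━━━━━━━━━━━━━━━━━━━━━┛    
                                               
                                               
                                               
                                               
                                               
                                               


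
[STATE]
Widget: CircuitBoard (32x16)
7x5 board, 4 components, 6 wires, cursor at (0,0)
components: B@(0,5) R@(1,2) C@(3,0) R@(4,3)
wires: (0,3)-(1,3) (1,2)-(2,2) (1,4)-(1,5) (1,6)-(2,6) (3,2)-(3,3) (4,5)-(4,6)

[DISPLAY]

   0 1 2 3 4 5 6                
0  [.]          ·       B       
                │               
1           R   ·   · ─ ·   ·   
            │               │   
2           ·               ·   
                                
3   C       · ─ ·               
                                
4               R       · ─ ·   
Cursor: (0,0)                   
                                
                                
                                
                                
                                


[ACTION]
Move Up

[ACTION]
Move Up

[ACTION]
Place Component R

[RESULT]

   0 1 2 3 4 5 6                
0  [R]          ·       B       
                │               
1           R   ·   · ─ ·   ·   
            │               │   
2           ·               ·   
                                
3   C       · ─ ·               
                                
4               R       · ─ ·   
Cursor: (0,0)                   
                                
                                
                                
                                
                                


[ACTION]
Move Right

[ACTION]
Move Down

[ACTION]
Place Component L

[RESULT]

   0 1 2 3 4 5 6                
0   R           ·       B       
                │               
1      [L]  R   ·   · ─ ·   ·   
            │               │   
2           ·               ·   
                                
3   C       · ─ ·               
                                
4               R       · ─ ·   
Cursor: (1,1)                   
                                
                                
                                
                                
                                


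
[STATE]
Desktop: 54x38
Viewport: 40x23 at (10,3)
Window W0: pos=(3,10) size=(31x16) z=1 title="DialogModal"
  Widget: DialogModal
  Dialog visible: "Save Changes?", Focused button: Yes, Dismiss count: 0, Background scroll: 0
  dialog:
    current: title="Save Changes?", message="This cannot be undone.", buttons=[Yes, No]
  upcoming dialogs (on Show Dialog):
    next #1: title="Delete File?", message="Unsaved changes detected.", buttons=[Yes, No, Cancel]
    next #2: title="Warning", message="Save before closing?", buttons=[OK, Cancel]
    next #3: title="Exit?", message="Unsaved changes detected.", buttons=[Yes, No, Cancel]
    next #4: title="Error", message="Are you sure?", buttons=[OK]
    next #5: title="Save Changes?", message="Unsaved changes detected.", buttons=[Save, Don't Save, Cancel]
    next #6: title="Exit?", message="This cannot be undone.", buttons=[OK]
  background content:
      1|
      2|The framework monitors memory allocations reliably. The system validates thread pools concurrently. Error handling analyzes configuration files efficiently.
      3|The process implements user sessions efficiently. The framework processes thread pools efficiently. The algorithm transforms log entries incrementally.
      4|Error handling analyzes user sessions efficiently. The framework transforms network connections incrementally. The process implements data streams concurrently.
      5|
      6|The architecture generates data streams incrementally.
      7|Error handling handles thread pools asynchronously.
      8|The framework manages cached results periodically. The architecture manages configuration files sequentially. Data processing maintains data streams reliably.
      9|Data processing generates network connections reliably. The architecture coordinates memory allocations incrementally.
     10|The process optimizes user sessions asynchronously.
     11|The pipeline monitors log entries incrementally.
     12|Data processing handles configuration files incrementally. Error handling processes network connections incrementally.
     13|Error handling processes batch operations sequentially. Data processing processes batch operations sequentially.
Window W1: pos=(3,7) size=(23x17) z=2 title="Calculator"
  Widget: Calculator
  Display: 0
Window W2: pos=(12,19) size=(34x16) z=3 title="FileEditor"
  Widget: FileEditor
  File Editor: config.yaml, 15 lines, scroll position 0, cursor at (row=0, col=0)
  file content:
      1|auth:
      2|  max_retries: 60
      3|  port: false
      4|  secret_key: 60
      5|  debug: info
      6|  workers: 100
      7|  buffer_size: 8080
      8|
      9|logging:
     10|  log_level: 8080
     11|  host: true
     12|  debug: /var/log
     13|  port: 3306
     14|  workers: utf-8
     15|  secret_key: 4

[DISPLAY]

                                        
                                        
                                        
                                        
━━━━━━━━━━━━━━━┓                        
lator          ┃                        
───────────────┨                        
              0┃━━━━━━━┓                
──┬───┬───┐    ┃       ┃                
8 │ 9 │ ÷ │    ┃───────┨                
──┼───┼───┤    ┃       ┃                
5 │ 6 │ × │    ┃ memory┃                
──┼───┼───┤    ┃ user s┃                
2 │ 3 │ - │    ┃────┐r ┃                
──┼───┼───┤    ┃    │  ┃                
. │ = │ + │    ┃one.│da┃                
──┏━━━━━━━━━━━━━━━━━━━━━━━━━━━━━━━━┓    
MC┃ FileEditor                     ┃    
──┠────────────────────────────────┨    
  ┃█uth:                          ▲┃    
━━┃  max_retries: 60              █┃    
ro┃  port: false                  ░┃    
━━┃  secret_key: 60               ░┃    


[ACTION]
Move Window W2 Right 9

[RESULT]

                                        
                                        
                                        
                                        
━━━━━━━━━━━━━━━┓                        
lator          ┃                        
───────────────┨                        
              0┃━━━━━━━┓                
──┬───┬───┐    ┃       ┃                
8 │ 9 │ ÷ │    ┃───────┨                
──┼───┼───┤    ┃       ┃                
5 │ 6 │ × │    ┃ memory┃                
──┼───┼───┤    ┃ user s┃                
2 │ 3 │ - │    ┃────┐r ┃                
──┼───┼───┤    ┃    │  ┃                
. │ = │ + │    ┃one.│da┃                
──┼───┼───┏━━━━━━━━━━━━━━━━━━━━━━━━━━━━━
MC│ MR│ M+┃ FileEditor                  
──┴───┴───┠─────────────────────────────
          ┃█uth:                        
━━━━━━━━━━┃  max_retries: 60            
rocessing ┃  port: false                
━━━━━━━━━━┃  secret_key: 60             


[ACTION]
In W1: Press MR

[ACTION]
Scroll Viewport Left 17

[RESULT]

                                        
                                        
                                        
                                        
   ┏━━━━━━━━━━━━━━━━━━━━━┓              
   ┃ Calculator          ┃              
   ┠─────────────────────┨              
   ┃                    0┃━━━━━━━┓      
   ┃┌───┬───┬───┬───┐    ┃       ┃      
   ┃│ 7 │ 8 │ 9 │ ÷ │    ┃───────┨      
   ┃├───┼───┼───┼───┤    ┃       ┃      
   ┃│ 4 │ 5 │ 6 │ × │    ┃ memory┃      
   ┃├───┼───┼───┼───┤    ┃ user s┃      
   ┃│ 1 │ 2 │ 3 │ - │    ┃────┐r ┃      
   ┃├───┼───┼───┼───┤    ┃    │  ┃      
   ┃│ 0 │ . │ = │ + │    ┃one.│da┃      
   ┃├───┼───┼───┼───┏━━━━━━━━━━━━━━━━━━━
   ┃│ C │ MC│ MR│ M+┃ FileEditor        
   ┃└───┴───┴───┴───┠───────────────────
   ┃                ┃█uth:              
   ┗━━━━━━━━━━━━━━━━┃  max_retries: 60  
   ┃Data processing ┃  port: false      
   ┗━━━━━━━━━━━━━━━━┃  secret_key: 60   
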